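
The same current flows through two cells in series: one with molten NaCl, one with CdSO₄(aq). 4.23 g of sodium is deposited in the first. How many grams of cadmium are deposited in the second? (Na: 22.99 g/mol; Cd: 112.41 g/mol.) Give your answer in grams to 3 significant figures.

n(Na) = 4.23 / 22.99 = 0.1840 mol
Na⁺ + e⁻ → Na, so n(e⁻) = 0.1840 mol
The cells are in series, so the same charge (and hence the same n(e⁻) = 0.1840 mol) passes through both.
Cd²⁺ + 2e⁻ → Cd, so n(Cd) = 0.1840 / 2 = 0.09200 mol
m(Cd) = 0.09200 × 112.41 = 10.3 g

10.3 g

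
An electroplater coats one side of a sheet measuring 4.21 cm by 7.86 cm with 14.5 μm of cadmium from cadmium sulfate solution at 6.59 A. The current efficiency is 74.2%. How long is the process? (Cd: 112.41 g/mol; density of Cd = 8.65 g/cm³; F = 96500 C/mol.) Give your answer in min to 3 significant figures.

2.43 min

Plated area = 4.21 × 7.86 = 33.09 cm²
Volume = 33.09 × 14.5×10⁻⁴ cm = 0.04798 cm³
m(Cd) = 0.04798 × 8.65 = 0.4150 g
n(Cd) = 0.4150 / 112.41 = 0.003692 mol; n(e⁻) = 2 × 0.003692 = 0.007384 mol
Q = 0.007384 × 96500 / 0.742 = 960.3 C
t = 960.3 / 6.59 = 145.7 s = 2.43 min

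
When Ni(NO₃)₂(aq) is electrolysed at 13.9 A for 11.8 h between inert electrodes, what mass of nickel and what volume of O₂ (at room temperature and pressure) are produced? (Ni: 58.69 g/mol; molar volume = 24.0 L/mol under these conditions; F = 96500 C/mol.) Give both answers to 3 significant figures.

Q = 13.9 × 42480 = 5.905×10^5 C; n(e⁻) = 5.905×10^5 / 96500 = 6.119 mol
Cathode: Ni²⁺ + 2e⁻ → Ni → n(Ni) = 6.119/2 = 3.060 mol → 180 g
Anode: 2H₂O → O₂ + 4H⁺ + 4e⁻ → n(O₂) = 6.119/4 = 1.530 mol → 36.7 L

180 g Ni; 36.7 L O₂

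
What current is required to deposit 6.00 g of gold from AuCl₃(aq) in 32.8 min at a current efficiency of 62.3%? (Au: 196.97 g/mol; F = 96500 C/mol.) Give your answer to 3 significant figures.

n(Au) = 6.00 / 196.97 = 0.03046 mol
Au³⁺ + 3e⁻ → Au, so n(e⁻) = 3 × 0.03046 = 0.09138 mol
Q = 0.09138 × 96500 / 0.623 = 14150 C
I = Q / t = 14150 / 1968 s = 7.19 A

7.19 A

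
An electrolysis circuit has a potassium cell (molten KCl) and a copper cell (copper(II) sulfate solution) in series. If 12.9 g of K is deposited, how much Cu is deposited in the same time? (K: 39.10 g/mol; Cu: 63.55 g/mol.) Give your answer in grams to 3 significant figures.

n(K) = 12.9 / 39.10 = 0.3299 mol
K⁺ + e⁻ → K, so n(e⁻) = 0.3299 mol
Since the cells are in series, n(e⁻) in the Cu cell is also 0.3299 mol.
Cu²⁺ + 2e⁻ → Cu, so n(Cu) = 0.3299 / 2 = 0.1650 mol
m(Cu) = 0.1650 × 63.55 = 10.5 g

10.5 g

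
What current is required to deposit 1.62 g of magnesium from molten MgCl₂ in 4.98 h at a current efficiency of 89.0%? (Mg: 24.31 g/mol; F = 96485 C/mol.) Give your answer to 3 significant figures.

n(Mg) = 1.62 / 24.31 = 0.06664 mol
Mg²⁺ + 2e⁻ → Mg, so n(e⁻) = 2 × 0.06664 = 0.1333 mol
Q = 0.1333 × 96485 / 0.890 = 14450 C
I = Q / t = 14450 / 17928 s = 0.806 A

0.806 A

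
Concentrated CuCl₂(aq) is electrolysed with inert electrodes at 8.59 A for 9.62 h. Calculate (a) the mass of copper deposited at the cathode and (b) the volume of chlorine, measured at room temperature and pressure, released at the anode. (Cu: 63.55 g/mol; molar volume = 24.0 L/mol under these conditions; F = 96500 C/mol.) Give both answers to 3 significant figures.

98.0 g Cu; 37.0 L Cl₂

Q = 8.59 × 34632 = 2.975×10^5 C; n(e⁻) = 2.975×10^5 / 96500 = 3.083 mol
Cathode: Cu²⁺ + 2e⁻ → Cu → n(Cu) = 3.083/2 = 1.542 mol → 98.0 g
Anode: 2Cl⁻ → Cl₂ + 2e⁻ → n(Cl₂) = 3.083/2 = 1.542 mol → 37.0 L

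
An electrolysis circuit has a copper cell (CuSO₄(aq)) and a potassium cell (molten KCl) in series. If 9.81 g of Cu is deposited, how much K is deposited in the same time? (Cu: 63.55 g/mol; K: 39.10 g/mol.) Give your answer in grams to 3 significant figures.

n(Cu) = 9.81 / 63.55 = 0.1544 mol
Cu²⁺ + 2e⁻ → Cu, so n(e⁻) = 2 × 0.1544 = 0.3088 mol
The cells are in series, so the same charge (and hence the same n(e⁻) = 0.3088 mol) passes through both.
K⁺ + e⁻ → K, so n(K) = 0.3088 mol
m(K) = 0.3088 × 39.10 = 12.1 g

12.1 g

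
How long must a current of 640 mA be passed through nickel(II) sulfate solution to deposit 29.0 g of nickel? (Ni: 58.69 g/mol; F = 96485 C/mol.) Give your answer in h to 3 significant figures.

41.4 h

n(Ni) = 29.0 / 58.69 = 0.4941 mol
Ni²⁺ + 2e⁻ → Ni, so n(e⁻) = 2 × 0.4941 = 0.9882 mol
Q = 0.9882 × 96485 = 95350 C
t = Q / I = 95350 / 0.640 = 1.490×10^5 s = 41.4 h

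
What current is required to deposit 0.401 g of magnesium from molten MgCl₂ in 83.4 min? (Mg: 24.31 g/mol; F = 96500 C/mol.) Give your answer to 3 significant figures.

n(Mg) = 0.401 / 24.31 = 0.01650 mol
Mg²⁺ + 2e⁻ → Mg, so n(e⁻) = 2 × 0.01650 = 0.03300 mol
Q = 0.03300 × 96500 = 3185 C
I = Q / t = 3185 / 5004 s = 0.636 A

0.636 A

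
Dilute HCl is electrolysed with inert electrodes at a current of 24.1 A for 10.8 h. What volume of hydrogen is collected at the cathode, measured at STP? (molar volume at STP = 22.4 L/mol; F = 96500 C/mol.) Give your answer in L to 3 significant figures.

109 L

Q = 24.1 A × 38880 s = 9.370×10^5 C
n(e⁻) = Q/F = 9.370×10^5/96500 = 9.710 mol
2H⁺ + 2e⁻ → H₂, so n(H₂) = 9.710 / 2 = 4.855 mol
V = 4.855 × 22.4 = 108.8 L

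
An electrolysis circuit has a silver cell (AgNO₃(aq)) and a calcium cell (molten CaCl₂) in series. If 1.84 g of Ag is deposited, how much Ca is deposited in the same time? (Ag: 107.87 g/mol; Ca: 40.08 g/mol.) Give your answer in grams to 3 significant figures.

n(Ag) = 1.84 / 107.87 = 0.01706 mol
Ag⁺ + e⁻ → Ag, so n(e⁻) = 0.01706 mol
In series, the same 0.01706 mol of electrons flows through the second cell.
Ca²⁺ + 2e⁻ → Ca, so n(Ca) = 0.01706 / 2 = 0.008530 mol
m(Ca) = 0.008530 × 40.08 = 0.342 g

0.342 g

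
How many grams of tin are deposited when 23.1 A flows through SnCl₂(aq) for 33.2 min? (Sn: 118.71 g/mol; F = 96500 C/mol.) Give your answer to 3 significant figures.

28.3 g

Q = 23.1 A × 1992 s = 46020 C
n(e⁻) = 46020 / 96500 = 0.4769 mol
Sn²⁺ + 2e⁻ → Sn, so n(Sn) = 0.4769 / 2 = 0.2385 mol
m = 0.2385 × 118.71 = 28.3 g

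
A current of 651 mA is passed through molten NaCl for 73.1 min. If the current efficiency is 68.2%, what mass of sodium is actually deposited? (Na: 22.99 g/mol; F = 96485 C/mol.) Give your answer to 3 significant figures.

0.464 g

Q = 0.651 × 4386 = 2855 C
n(e⁻) = 2855 / 96485 = 0.02959 mol
Na⁺ + e⁻ → Na, so theoretical m(Na) = 0.02959 × 22.99 = 0.6803 g
Actual mass = 68.2% × 0.6803 = 0.464 g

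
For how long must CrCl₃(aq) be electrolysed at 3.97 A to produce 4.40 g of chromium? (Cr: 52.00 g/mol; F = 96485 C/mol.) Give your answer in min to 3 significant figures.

103 min

n(Cr) = 4.40 / 52.00 = 0.08462 mol
Cr³⁺ + 3e⁻ → Cr, so n(e⁻) = 3 × 0.08462 = 0.2539 mol
Q = 0.2539 × 96485 = 24500 C
t = Q / I = 24500 / 3.97 = 6171 s = 103 min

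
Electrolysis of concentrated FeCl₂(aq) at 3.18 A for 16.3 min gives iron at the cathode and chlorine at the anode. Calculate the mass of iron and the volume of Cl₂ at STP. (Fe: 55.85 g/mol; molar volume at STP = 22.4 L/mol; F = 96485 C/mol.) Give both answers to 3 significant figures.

0.900 g Fe; 0.361 L Cl₂

Q = 3.18 × 978 = 3110 C; n(e⁻) = 3110 / 96485 = 0.03223 mol
Cathode: Fe²⁺ + 2e⁻ → Fe → n(Fe) = 0.03223/2 = 0.01612 mol → 0.900 g
Anode: 2Cl⁻ → Cl₂ + 2e⁻ → n(Cl₂) = 0.03223/2 = 0.01612 mol → 0.361 L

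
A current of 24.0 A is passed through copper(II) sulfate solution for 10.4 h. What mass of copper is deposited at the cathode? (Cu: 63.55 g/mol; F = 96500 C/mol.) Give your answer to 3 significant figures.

296 g

Charge passed = 24.0 × 37440 = 8.986×10^5 C
n(e⁻) = 8.986×10^5 / 96500 = 9.312 mol
Cu²⁺ + 2e⁻ → Cu, so n(Cu) = 9.312 / 2 = 4.656 mol
m = 4.656 × 63.55 = 296 g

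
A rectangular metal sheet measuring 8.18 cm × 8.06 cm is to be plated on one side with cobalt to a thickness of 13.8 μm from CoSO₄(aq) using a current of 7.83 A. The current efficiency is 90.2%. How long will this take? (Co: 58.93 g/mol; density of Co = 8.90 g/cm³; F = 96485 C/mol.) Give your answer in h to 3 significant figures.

Plated area = 8.18 × 8.06 = 65.93 cm²
Volume = 65.93 × 13.8×10⁻⁴ cm = 0.09098 cm³
m(Co) = 0.09098 × 8.90 = 0.8097 g
n(Co) = 0.8097 / 58.93 = 0.01374 mol; n(e⁻) = 2 × 0.01374 = 0.02748 mol
Q = 0.02748 × 96485 / 0.902 = 2939 C
t = 2939 / 7.83 = 375.4 s = 0.104 h

0.104 h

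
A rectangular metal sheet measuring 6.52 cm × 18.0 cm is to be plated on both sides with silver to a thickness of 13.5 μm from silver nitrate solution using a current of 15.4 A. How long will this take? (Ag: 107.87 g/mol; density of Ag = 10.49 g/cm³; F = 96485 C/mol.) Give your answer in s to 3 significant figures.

Plated area = 2 × 6.52 × 18.0 = 234.7 cm²
Volume = 234.7 × 13.5×10⁻⁴ cm = 0.3168 cm³
m(Ag) = 0.3168 × 10.49 = 3.323 g
n(Ag) = 3.323 / 107.87 = 0.03081 mol; n(e⁻) = 0.03081 mol
Q = 0.03081 × 96485 = 2973 C
t = 2973 / 15.4 = 193.1 s

193 s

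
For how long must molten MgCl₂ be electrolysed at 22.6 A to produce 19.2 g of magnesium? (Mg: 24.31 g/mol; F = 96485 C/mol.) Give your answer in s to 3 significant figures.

6740 s

n(Mg) = 19.2 / 24.31 = 0.7898 mol
Mg²⁺ + 2e⁻ → Mg, so n(e⁻) = 2 × 0.7898 = 1.580 mol
Q = 1.580 × 96485 = 1.524×10^5 C
t = Q / I = 1.524×10^5 / 22.6 = 6743 s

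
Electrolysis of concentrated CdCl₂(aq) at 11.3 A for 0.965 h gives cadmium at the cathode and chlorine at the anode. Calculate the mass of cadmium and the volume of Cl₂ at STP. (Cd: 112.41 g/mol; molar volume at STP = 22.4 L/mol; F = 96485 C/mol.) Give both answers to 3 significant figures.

Q = 11.3 × 3474 = 39260 C; n(e⁻) = 39260 / 96485 = 0.4069 mol
Cathode: Cd²⁺ + 2e⁻ → Cd → n(Cd) = 0.4069/2 = 0.2035 mol → 22.9 g
Anode: 2Cl⁻ → Cl₂ + 2e⁻ → n(Cl₂) = 0.4069/2 = 0.2035 mol → 4.56 L

22.9 g Cd; 4.56 L Cl₂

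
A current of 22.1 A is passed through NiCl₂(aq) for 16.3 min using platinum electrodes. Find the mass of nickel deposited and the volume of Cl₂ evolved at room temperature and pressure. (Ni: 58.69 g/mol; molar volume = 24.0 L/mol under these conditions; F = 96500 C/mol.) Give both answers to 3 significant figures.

Q = 22.1 × 978 = 21610 C; n(e⁻) = 21610 / 96500 = 0.2239 mol
Cathode: Ni²⁺ + 2e⁻ → Ni → n(Ni) = 0.2239/2 = 0.1120 mol → 6.57 g
Anode: 2Cl⁻ → Cl₂ + 2e⁻ → n(Cl₂) = 0.2239/2 = 0.1120 mol → 2.69 L

6.57 g Ni; 2.69 L Cl₂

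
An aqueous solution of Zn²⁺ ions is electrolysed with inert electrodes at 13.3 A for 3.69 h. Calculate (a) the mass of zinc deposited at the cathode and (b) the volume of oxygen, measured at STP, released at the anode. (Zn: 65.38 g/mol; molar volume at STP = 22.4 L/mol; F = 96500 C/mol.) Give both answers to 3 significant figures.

59.9 g Zn; 10.3 L O₂

Q = 13.3 × 13284 = 1.767×10^5 C; n(e⁻) = 1.767×10^5 / 96500 = 1.831 mol
Cathode: Zn²⁺ + 2e⁻ → Zn → n(Zn) = 1.831/2 = 0.9155 mol → 59.9 g
Anode: 2H₂O → O₂ + 4H⁺ + 4e⁻ → n(O₂) = 1.831/4 = 0.4578 mol → 10.3 L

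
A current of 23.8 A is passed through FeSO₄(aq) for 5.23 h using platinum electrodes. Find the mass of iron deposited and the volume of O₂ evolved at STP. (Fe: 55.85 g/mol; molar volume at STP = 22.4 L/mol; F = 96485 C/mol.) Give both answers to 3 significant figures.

130 g Fe; 26.0 L O₂

Q = 23.8 × 18828 = 4.481×10^5 C; n(e⁻) = 4.481×10^5 / 96485 = 4.644 mol
Cathode: Fe²⁺ + 2e⁻ → Fe → n(Fe) = 4.644/2 = 2.322 mol → 130 g
Anode: 2H₂O → O₂ + 4H⁺ + 4e⁻ → n(O₂) = 4.644/4 = 1.161 mol → 26.0 L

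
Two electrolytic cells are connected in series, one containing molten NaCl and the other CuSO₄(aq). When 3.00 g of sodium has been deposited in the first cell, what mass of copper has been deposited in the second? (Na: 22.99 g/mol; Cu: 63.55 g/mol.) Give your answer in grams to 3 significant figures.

4.15 g

n(Na) = 3.00 / 22.99 = 0.1305 mol
Na⁺ + e⁻ → Na, so n(e⁻) = 0.1305 mol
Same current for the same time ⇒ same n(e⁻) = 0.1305 mol in both cells.
Cu²⁺ + 2e⁻ → Cu, so n(Cu) = 0.1305 / 2 = 0.06525 mol
m(Cu) = 0.06525 × 63.55 = 4.15 g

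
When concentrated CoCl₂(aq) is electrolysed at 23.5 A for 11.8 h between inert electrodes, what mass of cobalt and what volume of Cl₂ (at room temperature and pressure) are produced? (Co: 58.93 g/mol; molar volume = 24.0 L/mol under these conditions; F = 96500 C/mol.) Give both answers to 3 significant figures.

Q = 23.5 × 42480 = 9.983×10^5 C; n(e⁻) = 9.983×10^5 / 96500 = 10.35 mol
Cathode: Co²⁺ + 2e⁻ → Co → n(Co) = 10.35/2 = 5.175 mol → 305 g
Anode: 2Cl⁻ → Cl₂ + 2e⁻ → n(Cl₂) = 10.35/2 = 5.175 mol → 124 L

305 g Co; 124 L Cl₂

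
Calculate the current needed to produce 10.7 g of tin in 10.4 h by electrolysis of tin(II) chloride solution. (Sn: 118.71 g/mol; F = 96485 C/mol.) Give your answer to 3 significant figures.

0.465 A

n(Sn) = 10.7 / 118.71 = 0.09014 mol
Sn²⁺ + 2e⁻ → Sn, so n(e⁻) = 2 × 0.09014 = 0.1803 mol
Q = 0.1803 × 96485 = 17400 C
I = Q / t = 17400 / 37440 s = 0.465 A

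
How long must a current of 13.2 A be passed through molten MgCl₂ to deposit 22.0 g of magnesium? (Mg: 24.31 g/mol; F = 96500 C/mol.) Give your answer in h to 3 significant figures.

n(Mg) = 22.0 / 24.31 = 0.9050 mol
Mg²⁺ + 2e⁻ → Mg, so n(e⁻) = 2 × 0.9050 = 1.810 mol
Q = 1.810 × 96500 = 1.747×10^5 C
t = Q / I = 1.747×10^5 / 13.2 = 13230 s = 3.68 h

3.68 h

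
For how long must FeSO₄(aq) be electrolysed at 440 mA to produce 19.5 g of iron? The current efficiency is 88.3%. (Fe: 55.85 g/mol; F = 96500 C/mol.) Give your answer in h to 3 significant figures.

48.2 h

n(Fe) = 19.5 / 55.85 = 0.3491 mol
Fe²⁺ + 2e⁻ → Fe, so n(e⁻) = 2 × 0.3491 = 0.6982 mol
Q = 0.6982 × 96500 / 0.883 = 76300 C
t = Q / I = 76300 / 0.440 = 1.734×10^5 s = 48.2 h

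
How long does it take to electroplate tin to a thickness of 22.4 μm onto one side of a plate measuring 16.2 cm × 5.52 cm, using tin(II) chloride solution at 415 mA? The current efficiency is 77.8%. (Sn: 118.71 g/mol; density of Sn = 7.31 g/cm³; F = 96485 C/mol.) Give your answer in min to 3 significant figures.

Plated area = 16.2 × 5.52 = 89.42 cm²
Volume = 89.42 × 22.4×10⁻⁴ cm = 0.2003 cm³
m(Sn) = 0.2003 × 7.31 = 1.464 g
n(Sn) = 1.464 / 118.71 = 0.01233 mol; n(e⁻) = 2 × 0.01233 = 0.02466 mol
Q = 0.02466 × 96485 / 0.778 = 3058 C
t = 3058 / 0.415 = 7369 s = 123 min

123 min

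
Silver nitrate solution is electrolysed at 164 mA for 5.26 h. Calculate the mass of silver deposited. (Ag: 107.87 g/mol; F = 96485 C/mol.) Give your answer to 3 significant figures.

3.47 g

Q = 0.164 A × 18936 s = 3106 C
Moles of electrons = 3106 / 96485 = 0.03219 mol
Ag⁺ + e⁻ → Ag, so n(Ag) = 0.03219 mol
m = 0.03219 × 107.87 = 3.47 g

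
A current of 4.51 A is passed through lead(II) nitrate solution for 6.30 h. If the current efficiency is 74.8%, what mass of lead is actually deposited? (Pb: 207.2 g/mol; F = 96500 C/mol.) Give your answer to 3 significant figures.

82.1 g

Q = 4.51 × 22680 = 1.023×10^5 C
n(e⁻) = 1.023×10^5 / 96500 = 1.060 mol
Pb²⁺ + 2e⁻ → Pb, so theoretical m(Pb) = 0.5300 × 207.2 = 109.8 g
Actual mass = 74.8% × 109.8 = 82.1 g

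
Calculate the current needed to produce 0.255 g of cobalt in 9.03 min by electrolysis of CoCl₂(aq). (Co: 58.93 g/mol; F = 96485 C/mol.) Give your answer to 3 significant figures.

n(Co) = 0.255 / 58.93 = 0.004327 mol
Co²⁺ + 2e⁻ → Co, so n(e⁻) = 2 × 0.004327 = 0.008654 mol
Q = 0.008654 × 96485 = 835.0 C
I = Q / t = 835.0 / 541.8 s = 1.54 A

1.54 A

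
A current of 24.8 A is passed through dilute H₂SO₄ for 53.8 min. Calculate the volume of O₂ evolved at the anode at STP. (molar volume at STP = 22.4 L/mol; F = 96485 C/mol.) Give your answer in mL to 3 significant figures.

Q = 24.8 A × 3228 s = 80050 C
n(e⁻) = 80050 / 96485 = 0.8297 mol
2H₂O → O₂ + 4H⁺ + 4e⁻, so n(O₂) = 0.8297 / 4 = 0.2074 mol
V = 0.2074 × 22.4 = 4.646 L
= 4650 mL

4650 mL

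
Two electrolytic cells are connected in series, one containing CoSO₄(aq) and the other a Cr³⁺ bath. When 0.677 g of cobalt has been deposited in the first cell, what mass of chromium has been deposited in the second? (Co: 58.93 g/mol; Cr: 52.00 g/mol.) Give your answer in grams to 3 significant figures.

0.398 g

n(Co) = 0.677 / 58.93 = 0.01149 mol
Co²⁺ + 2e⁻ → Co, so n(e⁻) = 2 × 0.01149 = 0.02298 mol
The cells are in series, so the same charge (and hence the same n(e⁻) = 0.02298 mol) passes through both.
Cr³⁺ + 3e⁻ → Cr, so n(Cr) = 0.02298 / 3 = 0.007660 mol
m(Cr) = 0.007660 × 52.00 = 0.398 g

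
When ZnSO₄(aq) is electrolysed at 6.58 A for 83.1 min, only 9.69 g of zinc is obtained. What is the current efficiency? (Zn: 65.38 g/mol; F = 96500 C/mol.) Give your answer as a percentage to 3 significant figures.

Q = 6.58 × 4986 = 32810 C
n(e⁻) = 32810 / 96500 = 0.3400 mol
Zn²⁺ + 2e⁻ → Zn, so theoretical n(Zn) = 0.1700 mol → 11.11 g
Efficiency = 9.69 / 11.11 = 0.8722 = 87.2%

87.2%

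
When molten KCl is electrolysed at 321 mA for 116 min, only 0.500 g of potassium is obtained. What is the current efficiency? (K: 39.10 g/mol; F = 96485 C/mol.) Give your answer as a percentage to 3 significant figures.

Q = 0.321 × 6960 = 2234 C
n(e⁻) = 2234 / 96485 = 0.02315 mol
K⁺ + e⁻ → K, so theoretical n(K) = 0.02315 mol → 0.9052 g
Efficiency = 0.500 / 0.9052 = 0.5524 = 55.2%

55.2%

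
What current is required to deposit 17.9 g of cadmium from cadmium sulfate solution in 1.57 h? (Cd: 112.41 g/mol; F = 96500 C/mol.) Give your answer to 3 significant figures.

5.44 A

n(Cd) = 17.9 / 112.41 = 0.1592 mol
Cd²⁺ + 2e⁻ → Cd, so n(e⁻) = 2 × 0.1592 = 0.3184 mol
Q = 0.3184 × 96500 = 30730 C
I = Q / t = 30730 / 5652 s = 5.44 A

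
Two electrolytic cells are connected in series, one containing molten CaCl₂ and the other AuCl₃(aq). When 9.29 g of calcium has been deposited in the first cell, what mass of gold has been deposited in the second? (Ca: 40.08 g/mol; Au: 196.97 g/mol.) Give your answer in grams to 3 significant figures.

30.4 g

n(Ca) = 9.29 / 40.08 = 0.2318 mol
Ca²⁺ + 2e⁻ → Ca, so n(e⁻) = 2 × 0.2318 = 0.4636 mol
Since the cells are in series, n(e⁻) in the Au cell is also 0.4636 mol.
Au³⁺ + 3e⁻ → Au, so n(Au) = 0.4636 / 3 = 0.1545 mol
m(Au) = 0.1545 × 196.97 = 30.4 g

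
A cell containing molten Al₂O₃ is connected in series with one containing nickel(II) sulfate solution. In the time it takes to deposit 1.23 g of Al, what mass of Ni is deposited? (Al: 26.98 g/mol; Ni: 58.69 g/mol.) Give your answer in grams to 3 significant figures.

n(Al) = 1.23 / 26.98 = 0.04559 mol
Al³⁺ + 3e⁻ → Al, so n(e⁻) = 3 × 0.04559 = 0.1368 mol
Same current for the same time ⇒ same n(e⁻) = 0.1368 mol in both cells.
Ni²⁺ + 2e⁻ → Ni, so n(Ni) = 0.1368 / 2 = 0.06840 mol
m(Ni) = 0.06840 × 58.69 = 4.01 g

4.01 g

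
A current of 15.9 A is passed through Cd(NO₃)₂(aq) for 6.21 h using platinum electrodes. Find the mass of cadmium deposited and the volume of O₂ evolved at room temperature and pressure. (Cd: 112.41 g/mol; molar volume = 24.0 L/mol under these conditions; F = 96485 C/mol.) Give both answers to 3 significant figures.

Q = 15.9 × 22356 = 3.555×10^5 C; n(e⁻) = 3.555×10^5 / 96485 = 3.685 mol
Cathode: Cd²⁺ + 2e⁻ → Cd → n(Cd) = 3.685/2 = 1.843 mol → 207 g
Anode: 2H₂O → O₂ + 4H⁺ + 4e⁻ → n(O₂) = 3.685/4 = 0.9213 mol → 22.1 L

207 g Cd; 22.1 L O₂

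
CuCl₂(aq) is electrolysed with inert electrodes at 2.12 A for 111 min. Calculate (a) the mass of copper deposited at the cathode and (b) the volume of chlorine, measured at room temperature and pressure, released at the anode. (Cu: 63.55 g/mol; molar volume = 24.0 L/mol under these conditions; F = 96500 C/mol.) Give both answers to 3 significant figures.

4.65 g Cu; 1.76 L Cl₂

Q = 2.12 × 6660 = 14120 C; n(e⁻) = 14120 / 96500 = 0.1463 mol
Cathode: Cu²⁺ + 2e⁻ → Cu → n(Cu) = 0.1463/2 = 0.07315 mol → 4.65 g
Anode: 2Cl⁻ → Cl₂ + 2e⁻ → n(Cl₂) = 0.1463/2 = 0.07315 mol → 1.76 L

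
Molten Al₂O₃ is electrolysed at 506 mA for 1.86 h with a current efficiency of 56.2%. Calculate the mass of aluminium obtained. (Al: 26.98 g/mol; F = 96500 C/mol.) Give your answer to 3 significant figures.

0.177 g

Q = 0.506 × 6696 = 3388 C
n(e⁻) = 3388 / 96500 = 0.03511 mol
Al³⁺ + 3e⁻ → Al, so theoretical m(Al) = 0.01170 × 26.98 = 0.3157 g
Actual mass = 56.2% × 0.3157 = 0.177 g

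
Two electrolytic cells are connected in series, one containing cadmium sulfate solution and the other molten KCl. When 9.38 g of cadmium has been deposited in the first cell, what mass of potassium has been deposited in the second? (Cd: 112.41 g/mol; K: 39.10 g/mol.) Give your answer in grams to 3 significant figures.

6.53 g

n(Cd) = 9.38 / 112.41 = 0.08344 mol
Cd²⁺ + 2e⁻ → Cd, so n(e⁻) = 2 × 0.08344 = 0.1669 mol
Since the cells are in series, n(e⁻) in the K cell is also 0.1669 mol.
K⁺ + e⁻ → K, so n(K) = 0.1669 mol
m(K) = 0.1669 × 39.10 = 6.53 g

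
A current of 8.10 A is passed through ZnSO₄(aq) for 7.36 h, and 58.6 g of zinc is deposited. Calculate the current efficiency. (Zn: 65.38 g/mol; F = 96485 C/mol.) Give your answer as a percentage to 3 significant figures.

Q = 8.10 × 26496 = 2.146×10^5 C
n(e⁻) = 2.146×10^5 / 96485 = 2.224 mol
Zn²⁺ + 2e⁻ → Zn, so theoretical n(Zn) = 1.112 mol → 72.70 g
Efficiency = 58.6 / 72.70 = 0.8061 = 80.6%

80.6%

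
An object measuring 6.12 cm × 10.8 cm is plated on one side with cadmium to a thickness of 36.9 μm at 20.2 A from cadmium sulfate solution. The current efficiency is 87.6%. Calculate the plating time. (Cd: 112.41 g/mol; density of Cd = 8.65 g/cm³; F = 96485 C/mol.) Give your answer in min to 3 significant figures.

Plated area = 6.12 × 10.8 = 66.10 cm²
Volume = 66.10 × 36.9×10⁻⁴ cm = 0.2439 cm³
m(Cd) = 0.2439 × 8.65 = 2.110 g
n(Cd) = 2.110 / 112.41 = 0.01877 mol; n(e⁻) = 2 × 0.01877 = 0.03754 mol
Q = 0.03754 × 96485 / 0.876 = 4135 C
t = 4135 / 20.2 = 204.7 s = 3.41 min

3.41 min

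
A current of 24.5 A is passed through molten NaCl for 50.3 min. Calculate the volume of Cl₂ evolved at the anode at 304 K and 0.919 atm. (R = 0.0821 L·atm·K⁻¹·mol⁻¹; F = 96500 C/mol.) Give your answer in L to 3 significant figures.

10.4 L

Charge passed = 24.5 × 3018 = 73940 C
n(e⁻) = 73940 / 96500 = 0.7662 mol
2Cl⁻ → Cl₂ + 2e⁻, so n(Cl₂) = 0.7662 / 2 = 0.3831 mol
V = nRT/P = 0.3831 × 0.0821 × 304 / 0.919 = 10.40 L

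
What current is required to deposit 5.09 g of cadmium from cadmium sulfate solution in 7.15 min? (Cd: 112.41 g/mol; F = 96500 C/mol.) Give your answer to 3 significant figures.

n(Cd) = 5.09 / 112.41 = 0.04528 mol
Cd²⁺ + 2e⁻ → Cd, so n(e⁻) = 2 × 0.04528 = 0.09056 mol
Q = 0.09056 × 96500 = 8739 C
I = Q / t = 8739 / 429 s = 20.4 A

20.4 A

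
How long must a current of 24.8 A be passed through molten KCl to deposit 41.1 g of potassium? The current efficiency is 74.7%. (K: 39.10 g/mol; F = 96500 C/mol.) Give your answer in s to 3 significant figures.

n(K) = 41.1 / 39.10 = 1.051 mol
K⁺ + e⁻ → K, so n(e⁻) = 1.051 mol
Q = 1.051 × 96500 / 0.747 = 1.358×10^5 C
t = Q / I = 1.358×10^5 / 24.8 = 5476 s

5480 s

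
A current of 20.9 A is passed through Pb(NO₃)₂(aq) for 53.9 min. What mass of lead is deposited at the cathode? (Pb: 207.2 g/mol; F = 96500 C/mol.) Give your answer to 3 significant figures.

Q = It = 20.9 × 3234 = 67590 C
n(e⁻) = Q/F = 67590/96500 = 0.7004 mol
Pb²⁺ + 2e⁻ → Pb, so n(Pb) = 0.7004 / 2 = 0.3502 mol
m = 0.3502 × 207.2 = 72.6 g

72.6 g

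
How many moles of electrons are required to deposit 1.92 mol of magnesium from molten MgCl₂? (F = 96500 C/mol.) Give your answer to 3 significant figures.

3.84 mol

Mg²⁺ + 2e⁻ → Mg, so n(e⁻) = 2 × 1.92 = 3.840 mol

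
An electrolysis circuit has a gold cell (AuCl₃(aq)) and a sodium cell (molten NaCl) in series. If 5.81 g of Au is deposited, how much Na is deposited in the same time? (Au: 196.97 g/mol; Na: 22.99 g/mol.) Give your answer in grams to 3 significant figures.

n(Au) = 5.81 / 196.97 = 0.02950 mol
Au³⁺ + 3e⁻ → Au, so n(e⁻) = 3 × 0.02950 = 0.08850 mol
In series, the same 0.08850 mol of electrons flows through the second cell.
Na⁺ + e⁻ → Na, so n(Na) = 0.08850 mol
m(Na) = 0.08850 × 22.99 = 2.03 g

2.03 g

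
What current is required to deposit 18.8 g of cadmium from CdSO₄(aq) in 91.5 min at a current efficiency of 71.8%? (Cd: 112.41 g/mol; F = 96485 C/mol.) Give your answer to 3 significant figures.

n(Cd) = 18.8 / 112.41 = 0.1672 mol
Cd²⁺ + 2e⁻ → Cd, so n(e⁻) = 2 × 0.1672 = 0.3344 mol
Q = 0.3344 × 96485 / 0.718 = 44940 C
I = Q / t = 44940 / 5490 s = 8.19 A

8.19 A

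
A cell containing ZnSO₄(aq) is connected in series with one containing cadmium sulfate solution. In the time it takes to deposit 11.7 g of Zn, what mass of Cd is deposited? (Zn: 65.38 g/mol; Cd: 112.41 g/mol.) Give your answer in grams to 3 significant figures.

20.1 g

n(Zn) = 11.7 / 65.38 = 0.1790 mol
Zn²⁺ + 2e⁻ → Zn, so n(e⁻) = 2 × 0.1790 = 0.3580 mol
Same current for the same time ⇒ same n(e⁻) = 0.3580 mol in both cells.
Cd²⁺ + 2e⁻ → Cd, so n(Cd) = 0.3580 / 2 = 0.1790 mol
m(Cd) = 0.1790 × 112.41 = 20.1 g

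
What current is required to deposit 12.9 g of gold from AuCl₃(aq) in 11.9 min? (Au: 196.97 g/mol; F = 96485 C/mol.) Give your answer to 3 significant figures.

26.6 A

n(Au) = 12.9 / 196.97 = 0.06549 mol
Au³⁺ + 3e⁻ → Au, so n(e⁻) = 3 × 0.06549 = 0.1965 mol
Q = 0.1965 × 96485 = 18960 C
I = Q / t = 18960 / 714 s = 26.6 A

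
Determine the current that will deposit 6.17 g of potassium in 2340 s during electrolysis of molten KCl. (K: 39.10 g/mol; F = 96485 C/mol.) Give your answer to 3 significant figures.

n(K) = 6.17 / 39.10 = 0.1578 mol
K⁺ + e⁻ → K, so n(e⁻) = 0.1578 mol
Q = 0.1578 × 96485 = 15230 C
I = Q / t = 15230 / 2340 s = 6.51 A

6.51 A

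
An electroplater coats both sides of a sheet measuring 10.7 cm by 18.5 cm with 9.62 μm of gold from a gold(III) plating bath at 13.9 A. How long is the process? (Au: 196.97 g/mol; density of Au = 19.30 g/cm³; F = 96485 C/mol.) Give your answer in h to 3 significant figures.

0.216 h

Plated area = 2 × 10.7 × 18.5 = 395.9 cm²
Volume = 395.9 × 9.62×10⁻⁴ cm = 0.3809 cm³
m(Au) = 0.3809 × 19.30 = 7.351 g
n(Au) = 7.351 / 196.97 = 0.03732 mol; n(e⁻) = 3 × 0.03732 = 0.1120 mol
Q = 0.1120 × 96485 = 10810 C
t = 10810 / 13.9 = 777.7 s = 0.216 h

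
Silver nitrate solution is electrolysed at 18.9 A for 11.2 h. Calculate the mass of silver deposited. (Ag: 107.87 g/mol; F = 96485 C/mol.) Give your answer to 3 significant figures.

852 g

Q = It = 18.9 × 40320 = 7.620×10^5 C
n(e⁻) = Q/F = 7.620×10^5/96485 = 7.898 mol
Ag⁺ + e⁻ → Ag, so n(Ag) = 7.898 mol
m = 7.898 × 107.87 = 852 g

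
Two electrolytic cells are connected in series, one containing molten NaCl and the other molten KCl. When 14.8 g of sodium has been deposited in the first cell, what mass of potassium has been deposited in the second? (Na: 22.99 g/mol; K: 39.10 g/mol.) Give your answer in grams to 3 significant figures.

n(Na) = 14.8 / 22.99 = 0.6438 mol
Na⁺ + e⁻ → Na, so n(e⁻) = 0.6438 mol
In series, the same 0.6438 mol of electrons flows through the second cell.
K⁺ + e⁻ → K, so n(K) = 0.6438 mol
m(K) = 0.6438 × 39.10 = 25.2 g

25.2 g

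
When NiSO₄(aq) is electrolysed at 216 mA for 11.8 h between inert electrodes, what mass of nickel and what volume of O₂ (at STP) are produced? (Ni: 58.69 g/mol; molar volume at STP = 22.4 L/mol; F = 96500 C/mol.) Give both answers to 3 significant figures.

Q = 0.216 × 42480 = 9176 C; n(e⁻) = 9176 / 96500 = 0.09509 mol
Cathode: Ni²⁺ + 2e⁻ → Ni → n(Ni) = 0.09509/2 = 0.04755 mol → 2.79 g
Anode: 2H₂O → O₂ + 4H⁺ + 4e⁻ → n(O₂) = 0.09509/4 = 0.02377 mol → 0.532 L

2.79 g Ni; 0.532 L O₂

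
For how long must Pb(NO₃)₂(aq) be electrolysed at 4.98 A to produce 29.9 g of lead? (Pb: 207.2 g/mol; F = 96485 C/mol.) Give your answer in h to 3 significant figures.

1.55 h

n(Pb) = 29.9 / 207.2 = 0.1443 mol
Pb²⁺ + 2e⁻ → Pb, so n(e⁻) = 2 × 0.1443 = 0.2886 mol
Q = 0.2886 × 96485 = 27850 C
t = Q / I = 27850 / 4.98 = 5592 s = 1.55 h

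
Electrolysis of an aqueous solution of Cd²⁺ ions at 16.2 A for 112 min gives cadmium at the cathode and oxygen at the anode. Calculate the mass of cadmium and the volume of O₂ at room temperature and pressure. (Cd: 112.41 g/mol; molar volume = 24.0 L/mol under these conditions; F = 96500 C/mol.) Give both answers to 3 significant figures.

63.4 g Cd; 6.77 L O₂

Q = 16.2 × 6720 = 1.089×10^5 C; n(e⁻) = 1.089×10^5 / 96500 = 1.128 mol
Cathode: Cd²⁺ + 2e⁻ → Cd → n(Cd) = 1.128/2 = 0.5640 mol → 63.4 g
Anode: 2H₂O → O₂ + 4H⁺ + 4e⁻ → n(O₂) = 1.128/4 = 0.2820 mol → 6.77 L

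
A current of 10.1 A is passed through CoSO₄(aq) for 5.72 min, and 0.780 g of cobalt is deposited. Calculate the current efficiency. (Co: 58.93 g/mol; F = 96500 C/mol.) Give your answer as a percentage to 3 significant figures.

73.7%

Q = 10.1 × 343.2 = 3466 C
n(e⁻) = 3466 / 96500 = 0.03592 mol
Co²⁺ + 2e⁻ → Co, so theoretical n(Co) = 0.01796 mol → 1.058 g
Efficiency = 0.780 / 1.058 = 0.7372 = 73.7%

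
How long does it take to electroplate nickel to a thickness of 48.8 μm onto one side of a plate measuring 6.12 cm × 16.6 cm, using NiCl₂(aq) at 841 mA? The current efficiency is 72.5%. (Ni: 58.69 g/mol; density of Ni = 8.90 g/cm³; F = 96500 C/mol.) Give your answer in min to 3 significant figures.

Plated area = 6.12 × 16.6 = 101.6 cm²
Volume = 101.6 × 48.8×10⁻⁴ cm = 0.4958 cm³
m(Ni) = 0.4958 × 8.90 = 4.413 g
n(Ni) = 4.413 / 58.69 = 0.07519 mol; n(e⁻) = 2 × 0.07519 = 0.1504 mol
Q = 0.1504 × 96500 / 0.725 = 20020 C
t = 20020 / 0.841 = 23800 s = 397 min

397 min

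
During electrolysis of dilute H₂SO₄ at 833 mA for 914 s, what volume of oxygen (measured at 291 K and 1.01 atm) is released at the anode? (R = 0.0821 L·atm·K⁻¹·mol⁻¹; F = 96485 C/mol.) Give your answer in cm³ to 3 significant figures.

Charge passed = 0.833 × 914 = 761.4 C
Moles of electrons = 761.4 / 96485 = 0.007891 mol
2H₂O → O₂ + 4H⁺ + 4e⁻, so n(O₂) = 0.007891 / 4 = 0.001973 mol
V = nRT/P = 0.001973 × 0.0821 × 291 / 1.01 = 0.04667 L
= 46.7 cm³

46.7 cm³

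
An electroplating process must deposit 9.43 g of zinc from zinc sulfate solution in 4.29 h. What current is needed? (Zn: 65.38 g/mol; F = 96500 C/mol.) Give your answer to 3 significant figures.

1.80 A

n(Zn) = 9.43 / 65.38 = 0.1442 mol
Zn²⁺ + 2e⁻ → Zn, so n(e⁻) = 2 × 0.1442 = 0.2884 mol
Q = 0.2884 × 96500 = 27830 C
I = Q / t = 27830 / 15444 s = 1.80 A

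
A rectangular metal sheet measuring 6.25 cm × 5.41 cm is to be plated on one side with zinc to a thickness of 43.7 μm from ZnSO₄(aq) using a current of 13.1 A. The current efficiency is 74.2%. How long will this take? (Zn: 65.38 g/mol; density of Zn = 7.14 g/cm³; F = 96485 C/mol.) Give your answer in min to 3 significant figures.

Plated area = 6.25 × 5.41 = 33.81 cm²
Volume = 33.81 × 43.7×10⁻⁴ cm = 0.1477 cm³
m(Zn) = 0.1477 × 7.14 = 1.055 g
n(Zn) = 1.055 / 65.38 = 0.01614 mol; n(e⁻) = 2 × 0.01614 = 0.03228 mol
Q = 0.03228 × 96485 / 0.742 = 4197 C
t = 4197 / 13.1 = 320.4 s = 5.34 min

5.34 min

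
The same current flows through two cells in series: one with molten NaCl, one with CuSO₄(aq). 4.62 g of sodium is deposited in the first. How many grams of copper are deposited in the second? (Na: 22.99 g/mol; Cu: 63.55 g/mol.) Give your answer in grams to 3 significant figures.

n(Na) = 4.62 / 22.99 = 0.2010 mol
Na⁺ + e⁻ → Na, so n(e⁻) = 0.2010 mol
The cells are in series, so the same charge (and hence the same n(e⁻) = 0.2010 mol) passes through both.
Cu²⁺ + 2e⁻ → Cu, so n(Cu) = 0.2010 / 2 = 0.1005 mol
m(Cu) = 0.1005 × 63.55 = 6.39 g

6.39 g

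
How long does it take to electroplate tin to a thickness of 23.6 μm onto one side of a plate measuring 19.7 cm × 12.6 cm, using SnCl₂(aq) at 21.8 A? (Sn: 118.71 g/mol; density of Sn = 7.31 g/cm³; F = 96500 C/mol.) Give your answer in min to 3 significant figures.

5.32 min

Plated area = 19.7 × 12.6 = 248.2 cm²
Volume = 248.2 × 23.6×10⁻⁴ cm = 0.5858 cm³
m(Sn) = 0.5858 × 7.31 = 4.282 g
n(Sn) = 4.282 / 118.71 = 0.03607 mol; n(e⁻) = 2 × 0.03607 = 0.07214 mol
Q = 0.07214 × 96500 = 6962 C
t = 6962 / 21.8 = 319.4 s = 5.32 min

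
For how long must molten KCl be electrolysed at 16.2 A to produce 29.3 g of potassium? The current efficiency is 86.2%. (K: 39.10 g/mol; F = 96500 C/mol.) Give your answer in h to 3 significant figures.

1.44 h

n(K) = 29.3 / 39.10 = 0.7494 mol
K⁺ + e⁻ → K, so n(e⁻) = 0.7494 mol
Q = 0.7494 × 96500 / 0.862 = 83890 C
t = Q / I = 83890 / 16.2 = 5178 s = 1.44 h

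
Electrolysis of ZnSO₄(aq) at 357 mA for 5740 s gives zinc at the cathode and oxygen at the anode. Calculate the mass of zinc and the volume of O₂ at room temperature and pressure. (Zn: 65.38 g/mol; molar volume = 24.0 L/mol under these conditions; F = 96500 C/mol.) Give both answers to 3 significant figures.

0.694 g Zn; 0.127 L O₂

Q = 0.357 × 5740 = 2049 C; n(e⁻) = 2049 / 96500 = 0.02123 mol
Cathode: Zn²⁺ + 2e⁻ → Zn → n(Zn) = 0.02123/2 = 0.01062 mol → 0.694 g
Anode: 2H₂O → O₂ + 4H⁺ + 4e⁻ → n(O₂) = 0.02123/4 = 0.005308 mol → 0.127 L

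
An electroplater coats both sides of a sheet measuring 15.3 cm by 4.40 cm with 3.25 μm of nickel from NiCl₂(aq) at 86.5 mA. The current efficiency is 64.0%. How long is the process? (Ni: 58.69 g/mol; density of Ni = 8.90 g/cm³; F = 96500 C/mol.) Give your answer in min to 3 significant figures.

386 min

Plated area = 2 × 15.3 × 4.40 = 134.6 cm²
Volume = 134.6 × 3.25×10⁻⁴ cm = 0.04375 cm³
m(Ni) = 0.04375 × 8.90 = 0.3894 g
n(Ni) = 0.3894 / 58.69 = 0.006635 mol; n(e⁻) = 2 × 0.006635 = 0.01327 mol
Q = 0.01327 × 96500 / 0.640 = 2001 C
t = 2001 / 0.0865 = 23130 s = 386 min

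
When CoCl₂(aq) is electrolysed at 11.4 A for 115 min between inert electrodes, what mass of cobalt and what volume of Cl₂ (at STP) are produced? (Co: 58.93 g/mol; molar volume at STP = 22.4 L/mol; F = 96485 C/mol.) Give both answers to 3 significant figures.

24.0 g Co; 9.13 L Cl₂

Q = 11.4 × 6900 = 78660 C; n(e⁻) = 78660 / 96485 = 0.8153 mol
Cathode: Co²⁺ + 2e⁻ → Co → n(Co) = 0.8153/2 = 0.4077 mol → 24.0 g
Anode: 2Cl⁻ → Cl₂ + 2e⁻ → n(Cl₂) = 0.8153/2 = 0.4077 mol → 9.13 L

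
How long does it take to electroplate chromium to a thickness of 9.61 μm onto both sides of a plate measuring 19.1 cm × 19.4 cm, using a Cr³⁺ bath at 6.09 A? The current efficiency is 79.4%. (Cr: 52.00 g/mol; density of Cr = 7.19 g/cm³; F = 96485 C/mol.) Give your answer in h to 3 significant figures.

Plated area = 2 × 19.1 × 19.4 = 741.1 cm²
Volume = 741.1 × 9.61×10⁻⁴ cm = 0.7122 cm³
m(Cr) = 0.7122 × 7.19 = 5.121 g
n(Cr) = 5.121 / 52.00 = 0.09848 mol; n(e⁻) = 3 × 0.09848 = 0.2954 mol
Q = 0.2954 × 96485 / 0.794 = 35900 C
t = 35900 / 6.09 = 5895 s = 1.64 h

1.64 h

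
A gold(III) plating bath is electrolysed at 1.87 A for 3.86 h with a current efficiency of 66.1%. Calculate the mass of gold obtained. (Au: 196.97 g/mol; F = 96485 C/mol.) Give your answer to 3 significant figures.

11.7 g

Q = 1.87 × 13896 = 25990 C
n(e⁻) = 25990 / 96485 = 0.2694 mol
Au³⁺ + 3e⁻ → Au, so theoretical m(Au) = 0.08980 × 196.97 = 17.69 g
Actual mass = 66.1% × 17.69 = 11.7 g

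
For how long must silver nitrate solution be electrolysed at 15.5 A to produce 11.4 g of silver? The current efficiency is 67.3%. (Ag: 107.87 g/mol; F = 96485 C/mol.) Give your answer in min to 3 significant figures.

16.3 min

n(Ag) = 11.4 / 107.87 = 0.1057 mol
Ag⁺ + e⁻ → Ag, so n(e⁻) = 0.1057 mol
Q = 0.1057 × 96485 / 0.673 = 15150 C
t = Q / I = 15150 / 15.5 = 977.4 s = 16.3 min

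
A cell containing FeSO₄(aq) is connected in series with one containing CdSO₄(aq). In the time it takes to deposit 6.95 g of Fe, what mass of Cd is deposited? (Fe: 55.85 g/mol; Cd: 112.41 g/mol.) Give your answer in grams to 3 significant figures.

n(Fe) = 6.95 / 55.85 = 0.1244 mol
Fe²⁺ + 2e⁻ → Fe, so n(e⁻) = 2 × 0.1244 = 0.2488 mol
Same current for the same time ⇒ same n(e⁻) = 0.2488 mol in both cells.
Cd²⁺ + 2e⁻ → Cd, so n(Cd) = 0.2488 / 2 = 0.1244 mol
m(Cd) = 0.1244 × 112.41 = 14.0 g

14.0 g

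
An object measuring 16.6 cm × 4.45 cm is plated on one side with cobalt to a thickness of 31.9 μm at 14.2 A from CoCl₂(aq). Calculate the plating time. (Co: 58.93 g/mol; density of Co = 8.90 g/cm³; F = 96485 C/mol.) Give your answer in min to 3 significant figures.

Plated area = 16.6 × 4.45 = 73.87 cm²
Volume = 73.87 × 31.9×10⁻⁴ cm = 0.2356 cm³
m(Co) = 0.2356 × 8.90 = 2.097 g
n(Co) = 2.097 / 58.93 = 0.03558 mol; n(e⁻) = 2 × 0.03558 = 0.07116 mol
Q = 0.07116 × 96485 = 6866 C
t = 6866 / 14.2 = 483.5 s = 8.06 min

8.06 min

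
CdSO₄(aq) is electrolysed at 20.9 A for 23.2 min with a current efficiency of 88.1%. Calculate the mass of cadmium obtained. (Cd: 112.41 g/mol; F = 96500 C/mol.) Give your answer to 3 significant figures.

14.9 g

Q = 20.9 × 1392 = 29090 C
n(e⁻) = 29090 / 96500 = 0.3015 mol
Cd²⁺ + 2e⁻ → Cd, so theoretical m(Cd) = 0.1508 × 112.41 = 16.95 g
Actual mass = 88.1% × 16.95 = 14.9 g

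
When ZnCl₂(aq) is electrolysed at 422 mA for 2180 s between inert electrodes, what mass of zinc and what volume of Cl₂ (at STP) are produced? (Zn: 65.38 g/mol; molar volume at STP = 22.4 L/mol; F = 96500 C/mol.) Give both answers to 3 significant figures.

Q = 0.422 × 2180 = 920.0 C; n(e⁻) = 920.0 / 96500 = 0.009534 mol
Cathode: Zn²⁺ + 2e⁻ → Zn → n(Zn) = 0.009534/2 = 0.004767 mol → 0.312 g
Anode: 2Cl⁻ → Cl₂ + 2e⁻ → n(Cl₂) = 0.009534/2 = 0.004767 mol → 0.107 L

0.312 g Zn; 0.107 L Cl₂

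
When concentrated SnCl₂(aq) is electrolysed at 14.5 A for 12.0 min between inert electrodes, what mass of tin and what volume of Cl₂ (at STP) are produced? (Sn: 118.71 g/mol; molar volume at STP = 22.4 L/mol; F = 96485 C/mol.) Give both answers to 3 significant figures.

Q = 14.5 × 720 = 10440 C; n(e⁻) = 10440 / 96485 = 0.1082 mol
Cathode: Sn²⁺ + 2e⁻ → Sn → n(Sn) = 0.1082/2 = 0.05410 mol → 6.42 g
Anode: 2Cl⁻ → Cl₂ + 2e⁻ → n(Cl₂) = 0.1082/2 = 0.05410 mol → 1.21 L

6.42 g Sn; 1.21 L Cl₂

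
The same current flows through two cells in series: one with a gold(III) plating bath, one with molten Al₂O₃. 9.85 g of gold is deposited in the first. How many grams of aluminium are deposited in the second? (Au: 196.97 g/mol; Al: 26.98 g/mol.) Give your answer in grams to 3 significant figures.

1.35 g

n(Au) = 9.85 / 196.97 = 0.05001 mol
Au³⁺ + 3e⁻ → Au, so n(e⁻) = 3 × 0.05001 = 0.1500 mol
Same current for the same time ⇒ same n(e⁻) = 0.1500 mol in both cells.
Al³⁺ + 3e⁻ → Al, so n(Al) = 0.1500 / 3 = 0.05000 mol
m(Al) = 0.05000 × 26.98 = 1.35 g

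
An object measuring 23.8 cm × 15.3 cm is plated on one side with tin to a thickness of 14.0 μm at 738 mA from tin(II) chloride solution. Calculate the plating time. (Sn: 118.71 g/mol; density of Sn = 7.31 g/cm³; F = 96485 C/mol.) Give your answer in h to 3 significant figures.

Plated area = 23.8 × 15.3 = 364.1 cm²
Volume = 364.1 × 14.0×10⁻⁴ cm = 0.5097 cm³
m(Sn) = 0.5097 × 7.31 = 3.726 g
n(Sn) = 3.726 / 118.71 = 0.03139 mol; n(e⁻) = 2 × 0.03139 = 0.06278 mol
Q = 0.06278 × 96485 = 6057 C
t = 6057 / 0.738 = 8207 s = 2.28 h

2.28 h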